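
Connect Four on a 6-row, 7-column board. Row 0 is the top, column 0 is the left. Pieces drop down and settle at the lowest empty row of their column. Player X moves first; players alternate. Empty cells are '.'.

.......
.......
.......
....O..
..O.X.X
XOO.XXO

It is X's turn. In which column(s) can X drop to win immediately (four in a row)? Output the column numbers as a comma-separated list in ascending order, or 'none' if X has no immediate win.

Answer: none

Derivation:
col 0: drop X → no win
col 1: drop X → no win
col 2: drop X → no win
col 3: drop X → no win
col 4: drop X → no win
col 5: drop X → no win
col 6: drop X → no win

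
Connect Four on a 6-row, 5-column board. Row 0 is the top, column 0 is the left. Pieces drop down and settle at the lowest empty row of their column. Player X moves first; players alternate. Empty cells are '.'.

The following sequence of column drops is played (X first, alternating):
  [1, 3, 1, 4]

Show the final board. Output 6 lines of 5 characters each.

Move 1: X drops in col 1, lands at row 5
Move 2: O drops in col 3, lands at row 5
Move 3: X drops in col 1, lands at row 4
Move 4: O drops in col 4, lands at row 5

Answer: .....
.....
.....
.....
.X...
.X.OO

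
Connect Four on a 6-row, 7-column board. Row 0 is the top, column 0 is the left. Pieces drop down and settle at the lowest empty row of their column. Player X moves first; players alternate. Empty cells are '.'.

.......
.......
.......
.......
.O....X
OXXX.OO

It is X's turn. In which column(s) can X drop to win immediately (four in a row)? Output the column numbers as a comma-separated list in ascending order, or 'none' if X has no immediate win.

col 0: drop X → no win
col 1: drop X → no win
col 2: drop X → no win
col 3: drop X → no win
col 4: drop X → WIN!
col 5: drop X → no win
col 6: drop X → no win

Answer: 4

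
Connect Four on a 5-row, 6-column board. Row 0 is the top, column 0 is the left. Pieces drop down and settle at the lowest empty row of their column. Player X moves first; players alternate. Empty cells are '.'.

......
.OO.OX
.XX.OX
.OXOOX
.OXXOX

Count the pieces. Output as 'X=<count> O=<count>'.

X=9 O=9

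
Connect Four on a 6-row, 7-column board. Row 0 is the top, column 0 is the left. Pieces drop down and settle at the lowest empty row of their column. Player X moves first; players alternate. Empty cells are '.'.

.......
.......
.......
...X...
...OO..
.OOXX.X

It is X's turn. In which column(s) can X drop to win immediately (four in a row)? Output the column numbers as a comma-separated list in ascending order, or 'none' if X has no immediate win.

col 0: drop X → no win
col 1: drop X → no win
col 2: drop X → no win
col 3: drop X → no win
col 4: drop X → no win
col 5: drop X → WIN!
col 6: drop X → no win

Answer: 5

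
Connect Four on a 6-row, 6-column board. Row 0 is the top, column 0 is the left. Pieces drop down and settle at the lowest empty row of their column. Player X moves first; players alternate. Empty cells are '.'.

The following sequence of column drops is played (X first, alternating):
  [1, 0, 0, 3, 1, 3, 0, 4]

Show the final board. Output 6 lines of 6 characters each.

Answer: ......
......
......
X.....
XX.O..
OX.OO.

Derivation:
Move 1: X drops in col 1, lands at row 5
Move 2: O drops in col 0, lands at row 5
Move 3: X drops in col 0, lands at row 4
Move 4: O drops in col 3, lands at row 5
Move 5: X drops in col 1, lands at row 4
Move 6: O drops in col 3, lands at row 4
Move 7: X drops in col 0, lands at row 3
Move 8: O drops in col 4, lands at row 5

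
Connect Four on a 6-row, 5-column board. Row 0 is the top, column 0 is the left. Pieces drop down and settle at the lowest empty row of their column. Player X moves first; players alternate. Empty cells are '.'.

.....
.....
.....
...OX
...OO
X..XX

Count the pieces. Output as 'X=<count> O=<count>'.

X=4 O=3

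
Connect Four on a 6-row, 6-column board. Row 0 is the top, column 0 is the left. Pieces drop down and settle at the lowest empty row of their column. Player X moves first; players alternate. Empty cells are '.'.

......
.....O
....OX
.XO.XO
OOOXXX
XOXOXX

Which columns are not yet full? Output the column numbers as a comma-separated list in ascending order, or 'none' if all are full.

Answer: 0,1,2,3,4,5

Derivation:
col 0: top cell = '.' → open
col 1: top cell = '.' → open
col 2: top cell = '.' → open
col 3: top cell = '.' → open
col 4: top cell = '.' → open
col 5: top cell = '.' → open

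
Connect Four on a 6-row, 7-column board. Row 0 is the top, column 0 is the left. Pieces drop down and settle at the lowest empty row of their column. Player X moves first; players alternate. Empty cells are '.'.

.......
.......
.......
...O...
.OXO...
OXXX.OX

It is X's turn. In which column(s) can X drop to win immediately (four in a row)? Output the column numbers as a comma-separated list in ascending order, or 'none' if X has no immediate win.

col 0: drop X → no win
col 1: drop X → no win
col 2: drop X → no win
col 3: drop X → no win
col 4: drop X → WIN!
col 5: drop X → no win
col 6: drop X → no win

Answer: 4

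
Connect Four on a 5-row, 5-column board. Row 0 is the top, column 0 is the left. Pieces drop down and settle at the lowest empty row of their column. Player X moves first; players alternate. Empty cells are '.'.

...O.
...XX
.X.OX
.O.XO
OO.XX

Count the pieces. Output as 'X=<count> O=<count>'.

X=7 O=6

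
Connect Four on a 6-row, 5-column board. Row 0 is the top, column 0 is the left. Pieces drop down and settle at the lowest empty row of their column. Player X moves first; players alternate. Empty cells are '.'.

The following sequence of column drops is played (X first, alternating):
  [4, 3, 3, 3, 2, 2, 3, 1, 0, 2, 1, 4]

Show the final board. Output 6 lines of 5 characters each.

Answer: .....
.....
...X.
..OO.
.XOXO
XOXOX

Derivation:
Move 1: X drops in col 4, lands at row 5
Move 2: O drops in col 3, lands at row 5
Move 3: X drops in col 3, lands at row 4
Move 4: O drops in col 3, lands at row 3
Move 5: X drops in col 2, lands at row 5
Move 6: O drops in col 2, lands at row 4
Move 7: X drops in col 3, lands at row 2
Move 8: O drops in col 1, lands at row 5
Move 9: X drops in col 0, lands at row 5
Move 10: O drops in col 2, lands at row 3
Move 11: X drops in col 1, lands at row 4
Move 12: O drops in col 4, lands at row 4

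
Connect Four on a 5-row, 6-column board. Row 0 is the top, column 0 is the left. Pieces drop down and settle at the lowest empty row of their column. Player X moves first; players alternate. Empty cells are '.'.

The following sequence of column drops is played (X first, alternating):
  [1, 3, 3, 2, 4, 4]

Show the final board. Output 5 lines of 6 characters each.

Move 1: X drops in col 1, lands at row 4
Move 2: O drops in col 3, lands at row 4
Move 3: X drops in col 3, lands at row 3
Move 4: O drops in col 2, lands at row 4
Move 5: X drops in col 4, lands at row 4
Move 6: O drops in col 4, lands at row 3

Answer: ......
......
......
...XO.
.XOOX.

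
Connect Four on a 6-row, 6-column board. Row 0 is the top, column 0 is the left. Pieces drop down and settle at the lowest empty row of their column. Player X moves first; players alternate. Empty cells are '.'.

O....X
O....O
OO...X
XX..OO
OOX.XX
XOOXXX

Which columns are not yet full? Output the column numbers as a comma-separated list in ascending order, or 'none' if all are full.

col 0: top cell = 'O' → FULL
col 1: top cell = '.' → open
col 2: top cell = '.' → open
col 3: top cell = '.' → open
col 4: top cell = '.' → open
col 5: top cell = 'X' → FULL

Answer: 1,2,3,4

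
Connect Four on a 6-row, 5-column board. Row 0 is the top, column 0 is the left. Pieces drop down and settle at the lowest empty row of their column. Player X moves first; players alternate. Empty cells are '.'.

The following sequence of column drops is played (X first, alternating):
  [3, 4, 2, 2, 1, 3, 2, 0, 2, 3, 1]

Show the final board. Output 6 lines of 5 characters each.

Move 1: X drops in col 3, lands at row 5
Move 2: O drops in col 4, lands at row 5
Move 3: X drops in col 2, lands at row 5
Move 4: O drops in col 2, lands at row 4
Move 5: X drops in col 1, lands at row 5
Move 6: O drops in col 3, lands at row 4
Move 7: X drops in col 2, lands at row 3
Move 8: O drops in col 0, lands at row 5
Move 9: X drops in col 2, lands at row 2
Move 10: O drops in col 3, lands at row 3
Move 11: X drops in col 1, lands at row 4

Answer: .....
.....
..X..
..XO.
.XOO.
OXXXO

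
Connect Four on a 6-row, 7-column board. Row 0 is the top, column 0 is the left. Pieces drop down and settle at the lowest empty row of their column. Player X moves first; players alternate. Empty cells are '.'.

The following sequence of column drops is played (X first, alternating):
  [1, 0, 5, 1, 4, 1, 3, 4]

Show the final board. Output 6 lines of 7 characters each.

Answer: .......
.......
.......
.O.....
.O..O..
OX.XXX.

Derivation:
Move 1: X drops in col 1, lands at row 5
Move 2: O drops in col 0, lands at row 5
Move 3: X drops in col 5, lands at row 5
Move 4: O drops in col 1, lands at row 4
Move 5: X drops in col 4, lands at row 5
Move 6: O drops in col 1, lands at row 3
Move 7: X drops in col 3, lands at row 5
Move 8: O drops in col 4, lands at row 4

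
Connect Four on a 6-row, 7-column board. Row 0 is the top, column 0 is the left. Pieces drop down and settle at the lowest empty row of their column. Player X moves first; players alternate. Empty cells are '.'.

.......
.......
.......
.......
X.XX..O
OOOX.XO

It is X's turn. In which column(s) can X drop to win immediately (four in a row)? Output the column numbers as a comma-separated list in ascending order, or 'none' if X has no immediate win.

col 0: drop X → no win
col 1: drop X → WIN!
col 2: drop X → no win
col 3: drop X → no win
col 4: drop X → no win
col 5: drop X → no win
col 6: drop X → no win

Answer: 1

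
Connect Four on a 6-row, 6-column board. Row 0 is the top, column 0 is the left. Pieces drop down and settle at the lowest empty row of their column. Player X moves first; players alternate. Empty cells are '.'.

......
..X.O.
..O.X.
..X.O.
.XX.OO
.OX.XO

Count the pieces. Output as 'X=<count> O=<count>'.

X=7 O=7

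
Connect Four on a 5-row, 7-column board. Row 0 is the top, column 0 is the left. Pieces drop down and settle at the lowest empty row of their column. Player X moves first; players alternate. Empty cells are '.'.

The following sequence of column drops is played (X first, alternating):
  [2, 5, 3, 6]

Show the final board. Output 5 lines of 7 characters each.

Move 1: X drops in col 2, lands at row 4
Move 2: O drops in col 5, lands at row 4
Move 3: X drops in col 3, lands at row 4
Move 4: O drops in col 6, lands at row 4

Answer: .......
.......
.......
.......
..XX.OO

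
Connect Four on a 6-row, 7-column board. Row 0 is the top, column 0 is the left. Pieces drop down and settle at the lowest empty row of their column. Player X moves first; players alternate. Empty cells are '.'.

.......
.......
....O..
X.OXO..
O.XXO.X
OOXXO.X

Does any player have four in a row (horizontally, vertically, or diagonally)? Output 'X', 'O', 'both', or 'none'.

O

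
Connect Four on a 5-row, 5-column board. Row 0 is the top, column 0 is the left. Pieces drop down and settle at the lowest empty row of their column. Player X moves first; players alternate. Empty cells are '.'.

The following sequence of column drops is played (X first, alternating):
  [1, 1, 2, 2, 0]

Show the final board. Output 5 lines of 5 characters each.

Move 1: X drops in col 1, lands at row 4
Move 2: O drops in col 1, lands at row 3
Move 3: X drops in col 2, lands at row 4
Move 4: O drops in col 2, lands at row 3
Move 5: X drops in col 0, lands at row 4

Answer: .....
.....
.....
.OO..
XXX..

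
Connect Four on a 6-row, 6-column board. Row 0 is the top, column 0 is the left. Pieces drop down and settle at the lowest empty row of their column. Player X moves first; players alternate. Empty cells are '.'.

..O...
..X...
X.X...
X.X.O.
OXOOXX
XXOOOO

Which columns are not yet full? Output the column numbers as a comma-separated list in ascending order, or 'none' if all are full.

col 0: top cell = '.' → open
col 1: top cell = '.' → open
col 2: top cell = 'O' → FULL
col 3: top cell = '.' → open
col 4: top cell = '.' → open
col 5: top cell = '.' → open

Answer: 0,1,3,4,5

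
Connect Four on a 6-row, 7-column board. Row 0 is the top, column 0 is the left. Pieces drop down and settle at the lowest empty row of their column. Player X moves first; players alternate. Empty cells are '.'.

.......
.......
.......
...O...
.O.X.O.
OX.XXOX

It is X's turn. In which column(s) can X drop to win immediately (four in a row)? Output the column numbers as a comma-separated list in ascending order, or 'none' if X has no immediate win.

col 0: drop X → no win
col 1: drop X → no win
col 2: drop X → WIN!
col 3: drop X → no win
col 4: drop X → no win
col 5: drop X → no win
col 6: drop X → no win

Answer: 2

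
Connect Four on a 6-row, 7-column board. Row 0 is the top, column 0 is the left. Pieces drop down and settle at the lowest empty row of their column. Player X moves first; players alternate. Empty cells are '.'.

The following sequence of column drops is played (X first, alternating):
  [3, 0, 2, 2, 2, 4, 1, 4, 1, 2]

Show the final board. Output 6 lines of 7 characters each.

Answer: .......
.......
..O....
..X....
.XO.O..
OXXXO..

Derivation:
Move 1: X drops in col 3, lands at row 5
Move 2: O drops in col 0, lands at row 5
Move 3: X drops in col 2, lands at row 5
Move 4: O drops in col 2, lands at row 4
Move 5: X drops in col 2, lands at row 3
Move 6: O drops in col 4, lands at row 5
Move 7: X drops in col 1, lands at row 5
Move 8: O drops in col 4, lands at row 4
Move 9: X drops in col 1, lands at row 4
Move 10: O drops in col 2, lands at row 2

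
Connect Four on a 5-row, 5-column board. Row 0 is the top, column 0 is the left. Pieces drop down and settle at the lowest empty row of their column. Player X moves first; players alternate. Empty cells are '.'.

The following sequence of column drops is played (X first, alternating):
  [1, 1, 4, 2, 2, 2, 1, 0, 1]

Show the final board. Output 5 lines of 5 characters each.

Answer: .....
.X...
.XO..
.OX..
OXO.X

Derivation:
Move 1: X drops in col 1, lands at row 4
Move 2: O drops in col 1, lands at row 3
Move 3: X drops in col 4, lands at row 4
Move 4: O drops in col 2, lands at row 4
Move 5: X drops in col 2, lands at row 3
Move 6: O drops in col 2, lands at row 2
Move 7: X drops in col 1, lands at row 2
Move 8: O drops in col 0, lands at row 4
Move 9: X drops in col 1, lands at row 1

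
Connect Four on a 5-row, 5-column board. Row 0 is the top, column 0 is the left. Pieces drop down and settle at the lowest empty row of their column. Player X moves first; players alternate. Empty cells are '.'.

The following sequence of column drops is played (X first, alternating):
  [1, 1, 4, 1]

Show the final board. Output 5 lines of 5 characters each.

Answer: .....
.....
.O...
.O...
.X..X

Derivation:
Move 1: X drops in col 1, lands at row 4
Move 2: O drops in col 1, lands at row 3
Move 3: X drops in col 4, lands at row 4
Move 4: O drops in col 1, lands at row 2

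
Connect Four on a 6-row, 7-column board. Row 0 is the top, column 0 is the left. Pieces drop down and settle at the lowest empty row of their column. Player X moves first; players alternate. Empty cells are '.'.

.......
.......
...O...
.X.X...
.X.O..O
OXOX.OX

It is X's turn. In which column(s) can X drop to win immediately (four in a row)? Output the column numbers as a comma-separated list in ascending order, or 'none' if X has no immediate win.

Answer: 1

Derivation:
col 0: drop X → no win
col 1: drop X → WIN!
col 2: drop X → no win
col 3: drop X → no win
col 4: drop X → no win
col 5: drop X → no win
col 6: drop X → no win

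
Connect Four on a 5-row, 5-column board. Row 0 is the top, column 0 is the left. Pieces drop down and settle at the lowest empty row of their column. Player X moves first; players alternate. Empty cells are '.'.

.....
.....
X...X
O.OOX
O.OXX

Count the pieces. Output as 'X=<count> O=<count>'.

X=5 O=5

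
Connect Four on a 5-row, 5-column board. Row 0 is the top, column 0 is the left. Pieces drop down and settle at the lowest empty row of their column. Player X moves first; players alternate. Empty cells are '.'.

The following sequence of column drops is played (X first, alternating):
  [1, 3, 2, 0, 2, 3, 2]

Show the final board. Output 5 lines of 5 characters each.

Answer: .....
.....
..X..
..XO.
OXXO.

Derivation:
Move 1: X drops in col 1, lands at row 4
Move 2: O drops in col 3, lands at row 4
Move 3: X drops in col 2, lands at row 4
Move 4: O drops in col 0, lands at row 4
Move 5: X drops in col 2, lands at row 3
Move 6: O drops in col 3, lands at row 3
Move 7: X drops in col 2, lands at row 2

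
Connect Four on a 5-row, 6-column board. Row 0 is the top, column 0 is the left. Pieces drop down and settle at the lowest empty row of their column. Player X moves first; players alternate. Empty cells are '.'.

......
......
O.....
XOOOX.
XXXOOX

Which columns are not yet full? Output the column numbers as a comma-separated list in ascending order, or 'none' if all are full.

col 0: top cell = '.' → open
col 1: top cell = '.' → open
col 2: top cell = '.' → open
col 3: top cell = '.' → open
col 4: top cell = '.' → open
col 5: top cell = '.' → open

Answer: 0,1,2,3,4,5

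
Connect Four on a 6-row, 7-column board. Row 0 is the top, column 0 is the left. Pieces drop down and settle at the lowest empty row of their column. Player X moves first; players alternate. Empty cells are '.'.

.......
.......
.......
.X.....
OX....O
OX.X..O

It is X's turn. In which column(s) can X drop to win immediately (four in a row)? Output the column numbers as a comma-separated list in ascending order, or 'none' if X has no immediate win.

Answer: 1

Derivation:
col 0: drop X → no win
col 1: drop X → WIN!
col 2: drop X → no win
col 3: drop X → no win
col 4: drop X → no win
col 5: drop X → no win
col 6: drop X → no win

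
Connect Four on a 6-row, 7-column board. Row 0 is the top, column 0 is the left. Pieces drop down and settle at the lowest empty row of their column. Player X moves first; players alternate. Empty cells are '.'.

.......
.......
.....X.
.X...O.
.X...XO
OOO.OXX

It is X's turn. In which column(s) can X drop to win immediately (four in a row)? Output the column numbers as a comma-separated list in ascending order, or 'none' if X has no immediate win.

Answer: none

Derivation:
col 0: drop X → no win
col 1: drop X → no win
col 2: drop X → no win
col 3: drop X → no win
col 4: drop X → no win
col 5: drop X → no win
col 6: drop X → no win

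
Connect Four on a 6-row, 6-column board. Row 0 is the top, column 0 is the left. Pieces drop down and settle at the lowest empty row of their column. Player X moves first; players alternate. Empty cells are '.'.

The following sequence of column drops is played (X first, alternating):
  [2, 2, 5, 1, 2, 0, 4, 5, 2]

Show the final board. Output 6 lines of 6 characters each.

Move 1: X drops in col 2, lands at row 5
Move 2: O drops in col 2, lands at row 4
Move 3: X drops in col 5, lands at row 5
Move 4: O drops in col 1, lands at row 5
Move 5: X drops in col 2, lands at row 3
Move 6: O drops in col 0, lands at row 5
Move 7: X drops in col 4, lands at row 5
Move 8: O drops in col 5, lands at row 4
Move 9: X drops in col 2, lands at row 2

Answer: ......
......
..X...
..X...
..O..O
OOX.XX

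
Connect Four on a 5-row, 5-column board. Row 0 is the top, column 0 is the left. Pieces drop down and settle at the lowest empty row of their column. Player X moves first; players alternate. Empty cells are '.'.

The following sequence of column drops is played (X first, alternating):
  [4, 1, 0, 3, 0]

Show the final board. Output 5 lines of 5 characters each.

Answer: .....
.....
.....
X....
XO.OX

Derivation:
Move 1: X drops in col 4, lands at row 4
Move 2: O drops in col 1, lands at row 4
Move 3: X drops in col 0, lands at row 4
Move 4: O drops in col 3, lands at row 4
Move 5: X drops in col 0, lands at row 3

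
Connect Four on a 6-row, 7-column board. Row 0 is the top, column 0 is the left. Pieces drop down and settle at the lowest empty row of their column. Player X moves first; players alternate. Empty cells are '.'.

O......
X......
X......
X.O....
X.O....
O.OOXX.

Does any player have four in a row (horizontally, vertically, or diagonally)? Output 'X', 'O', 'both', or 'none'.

X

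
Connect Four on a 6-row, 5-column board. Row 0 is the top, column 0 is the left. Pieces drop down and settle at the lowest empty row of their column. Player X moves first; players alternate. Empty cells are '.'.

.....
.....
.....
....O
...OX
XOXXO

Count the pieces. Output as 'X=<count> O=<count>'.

X=4 O=4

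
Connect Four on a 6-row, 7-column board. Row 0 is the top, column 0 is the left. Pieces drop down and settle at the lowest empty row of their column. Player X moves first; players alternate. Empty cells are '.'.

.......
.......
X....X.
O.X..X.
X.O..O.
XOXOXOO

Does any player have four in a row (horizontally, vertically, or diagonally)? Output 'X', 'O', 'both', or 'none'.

none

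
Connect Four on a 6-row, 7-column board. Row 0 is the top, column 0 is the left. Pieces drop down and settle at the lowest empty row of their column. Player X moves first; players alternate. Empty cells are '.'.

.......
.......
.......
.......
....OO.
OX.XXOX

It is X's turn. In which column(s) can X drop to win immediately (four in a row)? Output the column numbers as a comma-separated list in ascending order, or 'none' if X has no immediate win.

Answer: 2

Derivation:
col 0: drop X → no win
col 1: drop X → no win
col 2: drop X → WIN!
col 3: drop X → no win
col 4: drop X → no win
col 5: drop X → no win
col 6: drop X → no win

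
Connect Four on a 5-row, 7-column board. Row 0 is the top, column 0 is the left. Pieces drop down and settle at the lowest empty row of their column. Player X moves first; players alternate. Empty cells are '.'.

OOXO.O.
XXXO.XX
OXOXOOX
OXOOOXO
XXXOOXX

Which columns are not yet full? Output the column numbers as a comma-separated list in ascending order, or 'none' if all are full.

Answer: 4,6

Derivation:
col 0: top cell = 'O' → FULL
col 1: top cell = 'O' → FULL
col 2: top cell = 'X' → FULL
col 3: top cell = 'O' → FULL
col 4: top cell = '.' → open
col 5: top cell = 'O' → FULL
col 6: top cell = '.' → open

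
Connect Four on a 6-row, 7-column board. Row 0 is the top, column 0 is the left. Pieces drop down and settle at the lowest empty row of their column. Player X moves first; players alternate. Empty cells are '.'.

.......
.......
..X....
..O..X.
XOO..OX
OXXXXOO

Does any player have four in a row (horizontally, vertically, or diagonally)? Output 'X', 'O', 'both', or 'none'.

X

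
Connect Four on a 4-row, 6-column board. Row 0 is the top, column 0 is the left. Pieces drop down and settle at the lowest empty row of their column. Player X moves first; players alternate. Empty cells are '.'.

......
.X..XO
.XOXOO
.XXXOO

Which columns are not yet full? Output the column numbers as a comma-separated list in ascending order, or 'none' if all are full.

Answer: 0,1,2,3,4,5

Derivation:
col 0: top cell = '.' → open
col 1: top cell = '.' → open
col 2: top cell = '.' → open
col 3: top cell = '.' → open
col 4: top cell = '.' → open
col 5: top cell = '.' → open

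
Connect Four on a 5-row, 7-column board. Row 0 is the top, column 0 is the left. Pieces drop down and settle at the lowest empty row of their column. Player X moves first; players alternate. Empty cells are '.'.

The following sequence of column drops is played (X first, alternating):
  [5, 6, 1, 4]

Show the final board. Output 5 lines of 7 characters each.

Move 1: X drops in col 5, lands at row 4
Move 2: O drops in col 6, lands at row 4
Move 3: X drops in col 1, lands at row 4
Move 4: O drops in col 4, lands at row 4

Answer: .......
.......
.......
.......
.X..OXO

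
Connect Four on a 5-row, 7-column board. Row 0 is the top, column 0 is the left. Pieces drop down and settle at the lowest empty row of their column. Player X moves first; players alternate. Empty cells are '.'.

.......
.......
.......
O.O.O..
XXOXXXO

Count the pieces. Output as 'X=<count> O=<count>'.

X=5 O=5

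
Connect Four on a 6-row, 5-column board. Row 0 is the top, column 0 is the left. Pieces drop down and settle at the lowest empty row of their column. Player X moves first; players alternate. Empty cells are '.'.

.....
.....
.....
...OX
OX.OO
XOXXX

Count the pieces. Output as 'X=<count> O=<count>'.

X=6 O=5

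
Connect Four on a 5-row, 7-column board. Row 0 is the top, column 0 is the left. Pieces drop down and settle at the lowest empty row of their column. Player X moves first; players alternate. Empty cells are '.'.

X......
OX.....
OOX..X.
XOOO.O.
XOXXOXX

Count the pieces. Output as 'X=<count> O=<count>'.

X=10 O=9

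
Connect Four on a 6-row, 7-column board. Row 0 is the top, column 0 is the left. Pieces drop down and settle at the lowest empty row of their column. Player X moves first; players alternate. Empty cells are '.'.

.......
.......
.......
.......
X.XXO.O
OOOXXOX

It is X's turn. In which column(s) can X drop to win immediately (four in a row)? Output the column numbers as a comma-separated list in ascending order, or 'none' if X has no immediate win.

Answer: 1

Derivation:
col 0: drop X → no win
col 1: drop X → WIN!
col 2: drop X → no win
col 3: drop X → no win
col 4: drop X → no win
col 5: drop X → no win
col 6: drop X → no win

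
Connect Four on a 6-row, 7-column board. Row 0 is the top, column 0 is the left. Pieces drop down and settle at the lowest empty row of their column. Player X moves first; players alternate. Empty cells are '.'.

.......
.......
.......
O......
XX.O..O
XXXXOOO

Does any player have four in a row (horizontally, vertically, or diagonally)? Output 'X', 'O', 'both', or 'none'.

X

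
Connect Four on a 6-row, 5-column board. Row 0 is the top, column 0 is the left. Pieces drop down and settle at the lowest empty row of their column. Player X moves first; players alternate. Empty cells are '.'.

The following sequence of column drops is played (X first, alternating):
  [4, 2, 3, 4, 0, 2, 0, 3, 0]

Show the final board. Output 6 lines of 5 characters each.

Answer: .....
.....
.....
X....
X.OOO
X.OXX

Derivation:
Move 1: X drops in col 4, lands at row 5
Move 2: O drops in col 2, lands at row 5
Move 3: X drops in col 3, lands at row 5
Move 4: O drops in col 4, lands at row 4
Move 5: X drops in col 0, lands at row 5
Move 6: O drops in col 2, lands at row 4
Move 7: X drops in col 0, lands at row 4
Move 8: O drops in col 3, lands at row 4
Move 9: X drops in col 0, lands at row 3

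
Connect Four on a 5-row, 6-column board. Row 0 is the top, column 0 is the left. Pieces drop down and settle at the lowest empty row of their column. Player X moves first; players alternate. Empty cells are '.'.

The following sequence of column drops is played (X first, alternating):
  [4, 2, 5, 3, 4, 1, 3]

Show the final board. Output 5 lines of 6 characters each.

Answer: ......
......
......
...XX.
.OOOXX

Derivation:
Move 1: X drops in col 4, lands at row 4
Move 2: O drops in col 2, lands at row 4
Move 3: X drops in col 5, lands at row 4
Move 4: O drops in col 3, lands at row 4
Move 5: X drops in col 4, lands at row 3
Move 6: O drops in col 1, lands at row 4
Move 7: X drops in col 3, lands at row 3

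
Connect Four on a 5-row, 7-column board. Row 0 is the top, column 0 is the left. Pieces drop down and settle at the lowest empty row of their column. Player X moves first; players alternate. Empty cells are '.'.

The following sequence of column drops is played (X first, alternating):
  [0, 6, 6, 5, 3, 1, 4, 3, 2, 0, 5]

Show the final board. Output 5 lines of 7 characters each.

Answer: .......
.......
.......
O..O.XX
XOXXXOO

Derivation:
Move 1: X drops in col 0, lands at row 4
Move 2: O drops in col 6, lands at row 4
Move 3: X drops in col 6, lands at row 3
Move 4: O drops in col 5, lands at row 4
Move 5: X drops in col 3, lands at row 4
Move 6: O drops in col 1, lands at row 4
Move 7: X drops in col 4, lands at row 4
Move 8: O drops in col 3, lands at row 3
Move 9: X drops in col 2, lands at row 4
Move 10: O drops in col 0, lands at row 3
Move 11: X drops in col 5, lands at row 3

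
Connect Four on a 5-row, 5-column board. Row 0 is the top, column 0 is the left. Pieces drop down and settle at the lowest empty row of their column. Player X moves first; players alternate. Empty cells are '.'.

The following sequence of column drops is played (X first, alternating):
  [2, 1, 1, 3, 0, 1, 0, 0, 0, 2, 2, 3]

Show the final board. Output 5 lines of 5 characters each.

Move 1: X drops in col 2, lands at row 4
Move 2: O drops in col 1, lands at row 4
Move 3: X drops in col 1, lands at row 3
Move 4: O drops in col 3, lands at row 4
Move 5: X drops in col 0, lands at row 4
Move 6: O drops in col 1, lands at row 2
Move 7: X drops in col 0, lands at row 3
Move 8: O drops in col 0, lands at row 2
Move 9: X drops in col 0, lands at row 1
Move 10: O drops in col 2, lands at row 3
Move 11: X drops in col 2, lands at row 2
Move 12: O drops in col 3, lands at row 3

Answer: .....
X....
OOX..
XXOO.
XOXO.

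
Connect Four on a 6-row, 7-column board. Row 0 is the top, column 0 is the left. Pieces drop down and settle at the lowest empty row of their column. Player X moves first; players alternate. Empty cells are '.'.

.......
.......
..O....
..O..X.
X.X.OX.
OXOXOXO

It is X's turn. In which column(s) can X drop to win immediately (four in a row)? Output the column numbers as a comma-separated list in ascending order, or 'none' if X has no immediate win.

Answer: 5

Derivation:
col 0: drop X → no win
col 1: drop X → no win
col 2: drop X → no win
col 3: drop X → no win
col 4: drop X → no win
col 5: drop X → WIN!
col 6: drop X → no win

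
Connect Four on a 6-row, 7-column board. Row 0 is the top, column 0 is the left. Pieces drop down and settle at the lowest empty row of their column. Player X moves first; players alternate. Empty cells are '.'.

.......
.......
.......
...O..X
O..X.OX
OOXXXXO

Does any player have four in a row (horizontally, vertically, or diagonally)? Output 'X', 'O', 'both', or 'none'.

X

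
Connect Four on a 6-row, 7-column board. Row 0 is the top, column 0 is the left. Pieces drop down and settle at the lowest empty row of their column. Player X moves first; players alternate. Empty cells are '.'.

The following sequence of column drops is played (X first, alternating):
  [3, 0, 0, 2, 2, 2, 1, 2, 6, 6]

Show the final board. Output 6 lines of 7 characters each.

Move 1: X drops in col 3, lands at row 5
Move 2: O drops in col 0, lands at row 5
Move 3: X drops in col 0, lands at row 4
Move 4: O drops in col 2, lands at row 5
Move 5: X drops in col 2, lands at row 4
Move 6: O drops in col 2, lands at row 3
Move 7: X drops in col 1, lands at row 5
Move 8: O drops in col 2, lands at row 2
Move 9: X drops in col 6, lands at row 5
Move 10: O drops in col 6, lands at row 4

Answer: .......
.......
..O....
..O....
X.X...O
OXOX..X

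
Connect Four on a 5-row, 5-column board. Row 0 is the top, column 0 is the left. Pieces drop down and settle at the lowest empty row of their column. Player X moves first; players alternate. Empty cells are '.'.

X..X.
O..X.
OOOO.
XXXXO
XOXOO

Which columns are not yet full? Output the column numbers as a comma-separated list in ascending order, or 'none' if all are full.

col 0: top cell = 'X' → FULL
col 1: top cell = '.' → open
col 2: top cell = '.' → open
col 3: top cell = 'X' → FULL
col 4: top cell = '.' → open

Answer: 1,2,4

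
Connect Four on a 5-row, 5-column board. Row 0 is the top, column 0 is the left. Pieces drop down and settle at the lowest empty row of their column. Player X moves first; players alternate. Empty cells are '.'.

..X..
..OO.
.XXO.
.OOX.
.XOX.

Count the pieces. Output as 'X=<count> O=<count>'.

X=6 O=6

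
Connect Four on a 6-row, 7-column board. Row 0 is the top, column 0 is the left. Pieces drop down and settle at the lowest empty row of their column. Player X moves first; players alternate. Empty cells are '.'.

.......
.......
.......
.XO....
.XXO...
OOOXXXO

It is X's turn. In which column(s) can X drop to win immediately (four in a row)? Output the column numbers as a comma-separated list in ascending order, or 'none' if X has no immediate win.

Answer: none

Derivation:
col 0: drop X → no win
col 1: drop X → no win
col 2: drop X → no win
col 3: drop X → no win
col 4: drop X → no win
col 5: drop X → no win
col 6: drop X → no win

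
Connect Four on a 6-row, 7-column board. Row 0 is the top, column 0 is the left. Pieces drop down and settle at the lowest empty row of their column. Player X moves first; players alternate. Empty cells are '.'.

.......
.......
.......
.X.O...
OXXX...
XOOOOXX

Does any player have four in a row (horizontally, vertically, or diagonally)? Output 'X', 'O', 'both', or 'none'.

O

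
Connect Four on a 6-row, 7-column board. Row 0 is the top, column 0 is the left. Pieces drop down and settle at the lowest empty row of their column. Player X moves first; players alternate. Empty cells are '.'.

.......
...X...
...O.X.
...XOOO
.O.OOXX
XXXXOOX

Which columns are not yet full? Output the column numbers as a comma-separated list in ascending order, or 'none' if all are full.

col 0: top cell = '.' → open
col 1: top cell = '.' → open
col 2: top cell = '.' → open
col 3: top cell = '.' → open
col 4: top cell = '.' → open
col 5: top cell = '.' → open
col 6: top cell = '.' → open

Answer: 0,1,2,3,4,5,6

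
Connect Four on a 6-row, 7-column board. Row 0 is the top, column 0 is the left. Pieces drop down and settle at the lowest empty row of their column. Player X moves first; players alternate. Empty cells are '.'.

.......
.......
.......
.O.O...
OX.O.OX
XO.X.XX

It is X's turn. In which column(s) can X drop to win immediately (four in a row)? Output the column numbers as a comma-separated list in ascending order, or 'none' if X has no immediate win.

Answer: 4

Derivation:
col 0: drop X → no win
col 1: drop X → no win
col 2: drop X → no win
col 3: drop X → no win
col 4: drop X → WIN!
col 5: drop X → no win
col 6: drop X → no win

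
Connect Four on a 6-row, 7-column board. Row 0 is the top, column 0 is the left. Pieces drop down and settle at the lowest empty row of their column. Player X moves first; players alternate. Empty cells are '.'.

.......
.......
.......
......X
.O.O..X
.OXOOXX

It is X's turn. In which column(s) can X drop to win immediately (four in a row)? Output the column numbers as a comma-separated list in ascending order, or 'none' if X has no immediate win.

col 0: drop X → no win
col 1: drop X → no win
col 2: drop X → no win
col 3: drop X → no win
col 4: drop X → no win
col 5: drop X → no win
col 6: drop X → WIN!

Answer: 6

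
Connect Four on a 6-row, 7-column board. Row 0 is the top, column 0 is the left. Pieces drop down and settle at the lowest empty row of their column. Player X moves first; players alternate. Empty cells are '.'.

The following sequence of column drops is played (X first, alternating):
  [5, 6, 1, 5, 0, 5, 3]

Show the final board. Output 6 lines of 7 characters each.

Move 1: X drops in col 5, lands at row 5
Move 2: O drops in col 6, lands at row 5
Move 3: X drops in col 1, lands at row 5
Move 4: O drops in col 5, lands at row 4
Move 5: X drops in col 0, lands at row 5
Move 6: O drops in col 5, lands at row 3
Move 7: X drops in col 3, lands at row 5

Answer: .......
.......
.......
.....O.
.....O.
XX.X.XO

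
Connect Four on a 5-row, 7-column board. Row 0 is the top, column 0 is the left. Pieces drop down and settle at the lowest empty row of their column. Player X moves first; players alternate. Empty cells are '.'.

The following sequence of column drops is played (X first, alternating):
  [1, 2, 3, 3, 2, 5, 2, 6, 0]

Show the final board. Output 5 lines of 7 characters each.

Answer: .......
.......
..X....
..XO...
XXOX.OO

Derivation:
Move 1: X drops in col 1, lands at row 4
Move 2: O drops in col 2, lands at row 4
Move 3: X drops in col 3, lands at row 4
Move 4: O drops in col 3, lands at row 3
Move 5: X drops in col 2, lands at row 3
Move 6: O drops in col 5, lands at row 4
Move 7: X drops in col 2, lands at row 2
Move 8: O drops in col 6, lands at row 4
Move 9: X drops in col 0, lands at row 4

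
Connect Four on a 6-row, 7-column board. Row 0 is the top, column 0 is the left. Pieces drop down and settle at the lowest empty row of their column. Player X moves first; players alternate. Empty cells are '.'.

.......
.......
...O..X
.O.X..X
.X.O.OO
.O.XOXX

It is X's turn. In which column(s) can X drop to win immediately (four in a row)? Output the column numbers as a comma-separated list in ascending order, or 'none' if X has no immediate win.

Answer: none

Derivation:
col 0: drop X → no win
col 1: drop X → no win
col 2: drop X → no win
col 3: drop X → no win
col 4: drop X → no win
col 5: drop X → no win
col 6: drop X → no win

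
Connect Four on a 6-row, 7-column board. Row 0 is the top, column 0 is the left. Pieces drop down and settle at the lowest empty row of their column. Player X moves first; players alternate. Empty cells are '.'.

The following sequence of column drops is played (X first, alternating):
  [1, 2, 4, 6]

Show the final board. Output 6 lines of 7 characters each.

Answer: .......
.......
.......
.......
.......
.XO.X.O

Derivation:
Move 1: X drops in col 1, lands at row 5
Move 2: O drops in col 2, lands at row 5
Move 3: X drops in col 4, lands at row 5
Move 4: O drops in col 6, lands at row 5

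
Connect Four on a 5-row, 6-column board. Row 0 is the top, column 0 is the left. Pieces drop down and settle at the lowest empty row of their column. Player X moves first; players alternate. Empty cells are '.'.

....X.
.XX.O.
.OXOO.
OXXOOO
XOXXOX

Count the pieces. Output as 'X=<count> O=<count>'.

X=10 O=10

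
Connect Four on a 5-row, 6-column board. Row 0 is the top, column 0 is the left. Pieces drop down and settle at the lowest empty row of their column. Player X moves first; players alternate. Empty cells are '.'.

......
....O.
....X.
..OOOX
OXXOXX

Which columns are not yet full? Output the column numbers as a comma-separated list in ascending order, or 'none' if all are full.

col 0: top cell = '.' → open
col 1: top cell = '.' → open
col 2: top cell = '.' → open
col 3: top cell = '.' → open
col 4: top cell = '.' → open
col 5: top cell = '.' → open

Answer: 0,1,2,3,4,5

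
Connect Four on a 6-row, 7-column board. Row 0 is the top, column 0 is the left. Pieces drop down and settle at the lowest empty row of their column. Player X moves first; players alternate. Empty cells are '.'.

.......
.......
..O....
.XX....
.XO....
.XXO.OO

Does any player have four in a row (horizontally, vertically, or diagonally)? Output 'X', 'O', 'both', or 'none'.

none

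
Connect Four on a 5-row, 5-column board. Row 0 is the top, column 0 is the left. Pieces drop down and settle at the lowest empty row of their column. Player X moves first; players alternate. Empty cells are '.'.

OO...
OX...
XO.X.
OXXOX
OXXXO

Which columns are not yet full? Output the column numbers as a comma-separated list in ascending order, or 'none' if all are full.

Answer: 2,3,4

Derivation:
col 0: top cell = 'O' → FULL
col 1: top cell = 'O' → FULL
col 2: top cell = '.' → open
col 3: top cell = '.' → open
col 4: top cell = '.' → open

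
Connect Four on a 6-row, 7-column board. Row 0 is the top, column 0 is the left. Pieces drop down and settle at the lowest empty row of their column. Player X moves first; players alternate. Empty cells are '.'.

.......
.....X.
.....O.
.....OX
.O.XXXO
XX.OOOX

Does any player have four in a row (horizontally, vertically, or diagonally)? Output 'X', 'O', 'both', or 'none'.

none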